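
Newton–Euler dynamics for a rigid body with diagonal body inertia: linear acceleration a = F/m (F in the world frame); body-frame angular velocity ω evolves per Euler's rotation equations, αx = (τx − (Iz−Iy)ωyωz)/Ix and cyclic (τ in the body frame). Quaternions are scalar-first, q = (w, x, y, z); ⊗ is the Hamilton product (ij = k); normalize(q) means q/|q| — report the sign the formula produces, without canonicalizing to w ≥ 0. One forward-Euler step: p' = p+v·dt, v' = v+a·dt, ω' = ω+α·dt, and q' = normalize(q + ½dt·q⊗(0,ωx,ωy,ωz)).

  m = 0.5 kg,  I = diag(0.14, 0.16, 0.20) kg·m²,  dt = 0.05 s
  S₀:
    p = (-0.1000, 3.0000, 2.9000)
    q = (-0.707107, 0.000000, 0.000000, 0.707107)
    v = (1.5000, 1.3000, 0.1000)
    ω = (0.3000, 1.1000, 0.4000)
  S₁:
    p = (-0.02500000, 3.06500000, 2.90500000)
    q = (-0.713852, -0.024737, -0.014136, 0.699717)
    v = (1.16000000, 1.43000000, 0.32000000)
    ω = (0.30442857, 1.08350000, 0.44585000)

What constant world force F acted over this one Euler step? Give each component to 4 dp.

F = (-3.4000, 1.3000, 2.2000)

velocity change Δv = (-0.34000000, 0.13000000, 0.22000000)
applied force F = (-3.4000, 1.3000, 2.2000)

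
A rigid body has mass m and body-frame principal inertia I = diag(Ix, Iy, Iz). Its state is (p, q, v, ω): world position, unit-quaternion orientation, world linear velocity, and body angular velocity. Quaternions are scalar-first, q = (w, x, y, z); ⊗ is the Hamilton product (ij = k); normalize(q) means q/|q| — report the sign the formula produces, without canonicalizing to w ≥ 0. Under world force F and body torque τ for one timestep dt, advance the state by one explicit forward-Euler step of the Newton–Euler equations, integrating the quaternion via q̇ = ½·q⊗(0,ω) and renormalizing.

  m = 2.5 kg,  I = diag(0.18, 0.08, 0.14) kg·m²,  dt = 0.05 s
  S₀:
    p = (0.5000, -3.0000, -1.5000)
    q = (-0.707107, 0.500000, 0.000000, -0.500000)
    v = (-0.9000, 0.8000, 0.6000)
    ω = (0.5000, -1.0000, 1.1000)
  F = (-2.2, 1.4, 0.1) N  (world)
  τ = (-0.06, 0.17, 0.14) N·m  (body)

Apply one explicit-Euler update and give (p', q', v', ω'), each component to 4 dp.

p' = (0.4550, -2.9600, -1.4700)
q' = (-0.6991, 0.4783, -0.0023, -0.5315)
v' = (-0.9440, 0.8280, 0.6020)
ω' = (0.5017, -0.9075, 1.1321)

gyro term ω×Iω = (-0.0660, 0.0220, 0.0500)
angular accel α = (0.0333, 1.8500, 0.6429)
ω + α·dt = (0.5017, -0.9075, 1.1321)
2q̇ = q⊗(0,ω) = (0.3000000, -0.8535535, -0.0928930, -1.2778177)
q' = normalize(q + ½dt·q⊗(0,ω)) = (-0.6991, 0.4783, -0.0023, -0.5315)
a = F/m = (-0.8800, 0.5600, 0.0400)
p + v·dt = (0.4550, -2.9600, -1.4700)
v' = v + a·dt = (-0.9440, 0.8280, 0.6020)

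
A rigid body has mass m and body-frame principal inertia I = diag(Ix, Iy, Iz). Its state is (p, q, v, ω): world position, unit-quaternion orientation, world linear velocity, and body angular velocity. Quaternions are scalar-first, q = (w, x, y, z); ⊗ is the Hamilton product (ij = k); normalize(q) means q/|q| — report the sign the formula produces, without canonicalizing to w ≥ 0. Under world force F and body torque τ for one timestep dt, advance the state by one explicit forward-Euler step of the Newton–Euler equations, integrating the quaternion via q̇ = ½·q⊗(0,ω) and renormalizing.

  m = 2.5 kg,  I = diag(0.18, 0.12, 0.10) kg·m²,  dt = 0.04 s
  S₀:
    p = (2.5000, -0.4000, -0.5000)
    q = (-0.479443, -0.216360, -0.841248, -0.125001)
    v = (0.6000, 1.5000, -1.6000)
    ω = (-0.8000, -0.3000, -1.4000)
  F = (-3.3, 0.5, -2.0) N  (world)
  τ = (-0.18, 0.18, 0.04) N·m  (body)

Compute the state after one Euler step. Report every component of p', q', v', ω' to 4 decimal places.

p' = (2.5240, -0.3400, -0.5640)
q' = (-0.4912, -0.1858, -0.8420, -0.1237)
v' = (0.5472, 1.5080, -1.6320)
ω' = (-0.8381, -0.2699, -1.3782)

a = (-1.3200, 0.2000, -0.8000)
new position p' = (2.5240, -0.3400, -0.5640)
new velocity v' = (0.5472, 1.5080, -1.6320)
gyro term ω×Iω = (-0.0084, 0.0896, -0.0144)
(τ − ω×Iω)/I = (-0.9533, 0.7533, 0.5440)
ω + α·dt = (-0.8381, -0.2699, -1.3782)
2q̇ = q⊗(0,ω) = (-0.6004638, 1.5238013, -0.0590703, 0.0631298)
q' = normalize(q + ½dt·q⊗(0,ω)) = (-0.4912, -0.1858, -0.8420, -0.1237)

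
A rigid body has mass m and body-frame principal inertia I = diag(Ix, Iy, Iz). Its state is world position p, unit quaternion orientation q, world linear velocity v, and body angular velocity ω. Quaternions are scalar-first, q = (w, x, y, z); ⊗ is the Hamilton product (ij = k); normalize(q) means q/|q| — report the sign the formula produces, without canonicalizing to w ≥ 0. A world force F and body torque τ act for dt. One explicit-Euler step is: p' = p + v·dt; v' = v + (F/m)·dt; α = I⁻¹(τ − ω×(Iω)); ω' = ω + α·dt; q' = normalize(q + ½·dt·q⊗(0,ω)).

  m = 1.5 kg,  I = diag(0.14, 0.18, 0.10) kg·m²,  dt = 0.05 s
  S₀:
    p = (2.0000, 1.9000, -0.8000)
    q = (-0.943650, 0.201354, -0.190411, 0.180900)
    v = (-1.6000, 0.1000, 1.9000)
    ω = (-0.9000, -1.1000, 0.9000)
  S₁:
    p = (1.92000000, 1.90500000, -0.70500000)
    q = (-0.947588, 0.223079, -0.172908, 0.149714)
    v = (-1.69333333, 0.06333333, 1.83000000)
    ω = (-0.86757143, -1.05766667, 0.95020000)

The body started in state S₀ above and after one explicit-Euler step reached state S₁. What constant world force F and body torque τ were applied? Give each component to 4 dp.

F = (-2.8000, -1.1000, -2.1000)
τ = (0.1700, 0.1200, 0.1400)

velocity change Δv = (-0.09333333, -0.03666667, -0.07000000)
m·(v₁−v₀)/dt = (-2.8000, -1.1000, -2.1000)
rate change Δω = (0.03242857, 0.04233333, 0.05020000)
ω₀×(Iω₀) = (0.0792, -0.0324, 0.0396)
applied torque τ = (0.1700, 0.1200, 0.1400)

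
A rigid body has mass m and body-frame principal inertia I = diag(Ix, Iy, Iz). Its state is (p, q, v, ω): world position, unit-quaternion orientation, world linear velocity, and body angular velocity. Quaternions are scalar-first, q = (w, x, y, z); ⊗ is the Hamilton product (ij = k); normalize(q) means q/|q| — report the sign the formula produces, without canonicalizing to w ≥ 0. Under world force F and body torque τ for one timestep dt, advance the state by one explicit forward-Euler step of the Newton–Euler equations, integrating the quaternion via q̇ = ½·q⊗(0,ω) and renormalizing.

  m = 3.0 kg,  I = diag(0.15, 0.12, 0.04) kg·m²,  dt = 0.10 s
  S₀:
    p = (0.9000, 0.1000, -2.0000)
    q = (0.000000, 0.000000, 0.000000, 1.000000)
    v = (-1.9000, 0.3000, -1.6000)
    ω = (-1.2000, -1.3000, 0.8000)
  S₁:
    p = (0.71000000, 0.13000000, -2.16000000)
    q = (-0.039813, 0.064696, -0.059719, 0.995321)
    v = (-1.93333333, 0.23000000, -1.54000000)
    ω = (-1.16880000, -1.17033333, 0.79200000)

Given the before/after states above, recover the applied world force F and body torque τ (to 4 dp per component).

F = (-1.0000, -2.1000, 1.8000)
τ = (0.1300, 0.0500, -0.0500)

ω₁ − ω₀ = (0.03120000, 0.12966667, -0.00800000)
applied torque τ = (0.1300, 0.0500, -0.0500)
Δv = v₁−v₀ = (-0.03333333, -0.07000000, 0.06000000)
m·(v₁−v₀)/dt = (-1.0000, -2.1000, 1.8000)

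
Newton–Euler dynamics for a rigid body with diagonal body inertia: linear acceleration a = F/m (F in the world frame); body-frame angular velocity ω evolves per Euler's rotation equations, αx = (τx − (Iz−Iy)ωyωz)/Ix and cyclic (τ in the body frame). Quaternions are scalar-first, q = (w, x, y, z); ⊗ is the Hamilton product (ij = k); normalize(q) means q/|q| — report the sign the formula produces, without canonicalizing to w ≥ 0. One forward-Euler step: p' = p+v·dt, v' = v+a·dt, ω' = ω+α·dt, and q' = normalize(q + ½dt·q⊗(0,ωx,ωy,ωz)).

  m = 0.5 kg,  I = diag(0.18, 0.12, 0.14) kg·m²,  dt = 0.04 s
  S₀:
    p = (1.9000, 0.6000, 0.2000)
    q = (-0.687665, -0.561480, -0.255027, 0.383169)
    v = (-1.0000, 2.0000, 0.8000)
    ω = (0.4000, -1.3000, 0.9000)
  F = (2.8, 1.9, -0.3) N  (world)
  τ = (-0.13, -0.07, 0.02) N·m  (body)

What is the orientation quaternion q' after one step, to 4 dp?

Hamilton product q⊗(0,ω) = (-0.4517952, -0.0064706, 1.5525641, 0.2130363)
q' = normalize(q + ½dt·q⊗(0,ω)) = (-0.6963, -0.5613, -0.2239, 0.3872)

q' = (-0.6963, -0.5613, -0.2239, 0.3872)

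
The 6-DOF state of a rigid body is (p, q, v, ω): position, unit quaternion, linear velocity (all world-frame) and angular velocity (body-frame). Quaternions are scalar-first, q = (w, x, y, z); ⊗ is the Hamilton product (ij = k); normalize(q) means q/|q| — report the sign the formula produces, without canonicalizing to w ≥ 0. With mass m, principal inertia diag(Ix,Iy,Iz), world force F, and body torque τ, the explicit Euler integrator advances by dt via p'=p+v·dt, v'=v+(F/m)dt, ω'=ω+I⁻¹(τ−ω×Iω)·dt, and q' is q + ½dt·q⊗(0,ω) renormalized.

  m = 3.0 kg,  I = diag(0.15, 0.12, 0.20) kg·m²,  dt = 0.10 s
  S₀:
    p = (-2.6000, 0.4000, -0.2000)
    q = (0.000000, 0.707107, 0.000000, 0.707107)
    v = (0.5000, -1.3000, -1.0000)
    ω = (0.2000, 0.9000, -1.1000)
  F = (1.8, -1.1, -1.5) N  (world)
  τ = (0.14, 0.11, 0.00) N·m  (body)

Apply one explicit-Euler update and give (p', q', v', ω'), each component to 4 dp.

α = I⁻¹(τ − ω×Iω) = (1.4613, 0.8250, 0.0270)
ω' = ω + α·dt = (0.3461, 0.9825, -1.0973)
q⊗(0,ω) = (0.6363963, -0.6363963, 0.9192391, 0.6363963)
q' = normalize(q + ½dt·q⊗(0,ω)) = (0.0317, 0.6736, 0.0458, 0.7370)
a = (0.6000, -0.3667, -0.5000)
p + v·dt = (-2.5500, 0.2700, -0.3000)
v + (F/m)dt = (0.5600, -1.3367, -1.0500)

p' = (-2.5500, 0.2700, -0.3000)
q' = (0.0317, 0.6736, 0.0458, 0.7370)
v' = (0.5600, -1.3367, -1.0500)
ω' = (0.3461, 0.9825, -1.0973)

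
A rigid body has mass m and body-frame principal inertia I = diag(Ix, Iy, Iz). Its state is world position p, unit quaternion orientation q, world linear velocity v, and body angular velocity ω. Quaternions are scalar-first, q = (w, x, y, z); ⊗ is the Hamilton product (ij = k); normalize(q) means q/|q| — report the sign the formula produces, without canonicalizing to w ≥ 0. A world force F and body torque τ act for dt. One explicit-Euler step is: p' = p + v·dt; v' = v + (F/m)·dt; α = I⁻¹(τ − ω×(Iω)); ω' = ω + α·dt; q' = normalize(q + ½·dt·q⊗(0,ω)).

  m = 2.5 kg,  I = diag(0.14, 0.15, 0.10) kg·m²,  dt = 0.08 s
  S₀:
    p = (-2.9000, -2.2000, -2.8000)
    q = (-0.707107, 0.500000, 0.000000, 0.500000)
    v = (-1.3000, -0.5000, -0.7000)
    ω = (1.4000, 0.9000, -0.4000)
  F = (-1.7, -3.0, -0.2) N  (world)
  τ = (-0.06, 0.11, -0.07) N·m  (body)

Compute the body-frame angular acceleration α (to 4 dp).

precession coupling ω×(Iω) = (0.0180, -0.0224, 0.0126)
α = I⁻¹(τ − ω×Iω) = (-0.5571, 0.8827, -0.8260)

α = (-0.5571, 0.8827, -0.8260)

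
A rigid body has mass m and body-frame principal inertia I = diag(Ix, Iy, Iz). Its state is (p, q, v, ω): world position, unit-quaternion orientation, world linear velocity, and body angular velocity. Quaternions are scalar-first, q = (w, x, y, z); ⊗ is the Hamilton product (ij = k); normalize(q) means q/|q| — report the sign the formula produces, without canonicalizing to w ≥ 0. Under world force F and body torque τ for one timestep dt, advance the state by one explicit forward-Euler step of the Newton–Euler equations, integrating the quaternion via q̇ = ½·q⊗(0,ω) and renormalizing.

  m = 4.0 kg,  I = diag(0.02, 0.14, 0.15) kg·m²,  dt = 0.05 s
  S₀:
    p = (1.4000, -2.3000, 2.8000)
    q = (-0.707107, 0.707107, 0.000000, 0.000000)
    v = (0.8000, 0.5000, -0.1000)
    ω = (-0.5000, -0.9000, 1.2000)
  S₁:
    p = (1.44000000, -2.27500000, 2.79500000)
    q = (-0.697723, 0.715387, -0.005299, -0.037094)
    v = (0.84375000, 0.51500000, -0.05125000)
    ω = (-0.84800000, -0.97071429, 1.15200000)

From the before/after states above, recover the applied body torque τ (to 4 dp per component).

Δω = ω₁−ω₀ = (-0.34800000, -0.07071429, -0.04800000)
I·α + gyro = (-0.1500, -0.1200, -0.0900)

τ = (-0.1500, -0.1200, -0.0900)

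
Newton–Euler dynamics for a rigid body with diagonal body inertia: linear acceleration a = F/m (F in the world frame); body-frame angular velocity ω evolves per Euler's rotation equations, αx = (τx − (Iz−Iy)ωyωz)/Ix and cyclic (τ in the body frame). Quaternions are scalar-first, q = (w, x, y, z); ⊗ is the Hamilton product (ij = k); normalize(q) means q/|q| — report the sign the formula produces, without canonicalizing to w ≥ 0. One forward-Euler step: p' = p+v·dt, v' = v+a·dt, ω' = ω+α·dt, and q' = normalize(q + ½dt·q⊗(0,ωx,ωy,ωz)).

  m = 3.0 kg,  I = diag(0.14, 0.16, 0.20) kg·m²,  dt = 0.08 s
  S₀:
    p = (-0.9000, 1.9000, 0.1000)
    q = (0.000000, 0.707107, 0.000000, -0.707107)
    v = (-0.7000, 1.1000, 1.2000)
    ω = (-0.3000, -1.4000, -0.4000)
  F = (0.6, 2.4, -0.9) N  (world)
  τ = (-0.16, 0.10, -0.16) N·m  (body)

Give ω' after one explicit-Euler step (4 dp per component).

ω' = (-0.4042, -1.3464, -0.4674)

ω×(Iω) gyroscopic = (0.0224, -0.0072, 0.0084)
α = I⁻¹(τ − ω×Iω) = (-1.3029, 0.6700, -0.8420)
ω + α·dt = (-0.4042, -1.3464, -0.4674)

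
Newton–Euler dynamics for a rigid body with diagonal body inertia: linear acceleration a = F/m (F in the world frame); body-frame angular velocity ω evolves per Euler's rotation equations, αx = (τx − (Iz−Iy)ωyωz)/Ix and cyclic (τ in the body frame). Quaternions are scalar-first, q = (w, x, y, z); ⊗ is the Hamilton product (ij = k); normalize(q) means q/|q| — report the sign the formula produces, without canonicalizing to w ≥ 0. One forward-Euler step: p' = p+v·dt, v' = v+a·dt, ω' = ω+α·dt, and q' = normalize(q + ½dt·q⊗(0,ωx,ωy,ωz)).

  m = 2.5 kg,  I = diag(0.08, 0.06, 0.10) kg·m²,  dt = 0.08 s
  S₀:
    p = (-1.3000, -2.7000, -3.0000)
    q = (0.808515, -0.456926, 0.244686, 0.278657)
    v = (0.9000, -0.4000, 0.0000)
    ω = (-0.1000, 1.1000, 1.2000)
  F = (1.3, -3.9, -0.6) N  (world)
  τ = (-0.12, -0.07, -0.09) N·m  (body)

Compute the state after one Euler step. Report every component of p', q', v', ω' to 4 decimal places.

a = (0.5200, -1.5600, -0.2400)
new position p' = (-1.2280, -2.7320, -3.0000)
new velocity v' = (0.9416, -0.5248, -0.0192)
gyro term ω×Iω = (0.0528, 0.0024, 0.0022)
α = I⁻¹(τ − ω×Iω) = (-2.1600, -1.2067, -0.9220)
ω' = ω + α·dt = (-0.2728, 1.0035, 1.1262)
2q̇ = q⊗(0,ω) = (-0.6492356, -0.0937510, 1.4098120, 0.4920680)
q' = normalize(q + ½dt·q⊗(0,ω)) = (0.7809, -0.4597, 0.3004, 0.2977)

p' = (-1.2280, -2.7320, -3.0000)
q' = (0.7809, -0.4597, 0.3004, 0.2977)
v' = (0.9416, -0.5248, -0.0192)
ω' = (-0.2728, 1.0035, 1.1262)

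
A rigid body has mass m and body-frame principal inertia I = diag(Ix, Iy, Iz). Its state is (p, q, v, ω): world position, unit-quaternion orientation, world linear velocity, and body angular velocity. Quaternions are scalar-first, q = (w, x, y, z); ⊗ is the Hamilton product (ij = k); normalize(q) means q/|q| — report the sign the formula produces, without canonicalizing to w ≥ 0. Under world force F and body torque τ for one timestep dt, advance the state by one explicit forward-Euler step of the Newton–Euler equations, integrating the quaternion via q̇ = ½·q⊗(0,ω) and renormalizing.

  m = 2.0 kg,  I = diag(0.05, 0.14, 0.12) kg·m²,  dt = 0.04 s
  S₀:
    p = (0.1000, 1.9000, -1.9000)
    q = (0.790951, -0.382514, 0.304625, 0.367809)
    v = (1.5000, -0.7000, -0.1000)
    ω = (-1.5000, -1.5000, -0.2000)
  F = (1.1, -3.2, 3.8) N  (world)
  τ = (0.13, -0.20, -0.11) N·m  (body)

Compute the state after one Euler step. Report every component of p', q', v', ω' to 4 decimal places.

gyro term ω×Iω = (-0.0060, -0.0210, 0.2025)
α = I⁻¹(τ − ω×Iω) = (2.7200, -1.2786, -2.6042)
ω' = ω + α·dt = (-1.3912, -1.5511, -0.3042)
2q̇ = q⊗(0,ω) = (-0.0432717, -0.6956380, -1.8146428, 0.8725183)
updated quaternion q' = (0.7894, -0.3961, 0.2681, 0.3849)
p + v·dt = (0.1600, 1.8720, -1.9040)
v + (F/m)dt = (1.5220, -0.7640, -0.0240)

p' = (0.1600, 1.8720, -1.9040)
q' = (0.7894, -0.3961, 0.2681, 0.3849)
v' = (1.5220, -0.7640, -0.0240)
ω' = (-1.3912, -1.5511, -0.3042)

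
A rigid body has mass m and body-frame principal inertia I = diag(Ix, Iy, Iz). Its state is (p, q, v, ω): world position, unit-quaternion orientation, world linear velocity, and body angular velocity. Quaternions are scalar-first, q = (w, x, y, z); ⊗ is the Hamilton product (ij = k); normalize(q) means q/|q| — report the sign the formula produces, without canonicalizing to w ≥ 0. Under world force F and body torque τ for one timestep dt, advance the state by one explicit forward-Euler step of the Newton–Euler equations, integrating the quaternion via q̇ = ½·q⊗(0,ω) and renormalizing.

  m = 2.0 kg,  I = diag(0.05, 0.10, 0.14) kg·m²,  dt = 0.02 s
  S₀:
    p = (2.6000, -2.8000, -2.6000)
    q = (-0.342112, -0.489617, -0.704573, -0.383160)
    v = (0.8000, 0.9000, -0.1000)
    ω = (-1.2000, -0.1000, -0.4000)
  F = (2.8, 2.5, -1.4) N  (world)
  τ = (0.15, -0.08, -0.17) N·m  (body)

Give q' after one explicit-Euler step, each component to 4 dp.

q⊗(0,ω) = (-0.8112617, 0.6540476, 0.2981564, -0.6596811)
updated quaternion q' = (-0.3502, -0.4830, -0.7015, -0.3897)

q' = (-0.3502, -0.4830, -0.7015, -0.3897)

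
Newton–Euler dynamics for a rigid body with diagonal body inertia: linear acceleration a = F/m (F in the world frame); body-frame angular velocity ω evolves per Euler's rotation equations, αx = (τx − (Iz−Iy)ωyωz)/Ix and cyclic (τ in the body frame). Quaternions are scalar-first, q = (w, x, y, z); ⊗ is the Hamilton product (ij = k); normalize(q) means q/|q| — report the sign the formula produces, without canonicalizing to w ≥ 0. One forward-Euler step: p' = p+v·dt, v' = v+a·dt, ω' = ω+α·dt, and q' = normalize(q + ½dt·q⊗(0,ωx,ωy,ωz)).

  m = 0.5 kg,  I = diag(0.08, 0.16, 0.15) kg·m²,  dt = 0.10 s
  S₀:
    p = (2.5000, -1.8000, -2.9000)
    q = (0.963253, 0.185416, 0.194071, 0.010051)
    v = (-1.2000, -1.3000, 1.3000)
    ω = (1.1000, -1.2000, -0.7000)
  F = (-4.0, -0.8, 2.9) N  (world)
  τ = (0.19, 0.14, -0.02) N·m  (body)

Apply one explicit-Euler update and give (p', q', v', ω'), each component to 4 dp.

ω×(Iω) gyroscopic = (-0.0084, 0.0539, -0.1056)
angular accel α = (2.4800, 0.5381, 0.5707)
new body rate ω' = (1.3480, -1.1462, -0.6429)
q⊗(0,ω) = (0.0359633, 0.9357898, -1.0150563, -1.1102544)
q' = normalize(q + ½dt·q⊗(0,ω)) = (0.9613, 0.2313, 0.1428, -0.0453)
a = F/m = (-8.0000, -1.6000, 5.8000)
new position p' = (2.3800, -1.9300, -2.7700)
new velocity v' = (-2.0000, -1.4600, 1.8800)

p' = (2.3800, -1.9300, -2.7700)
q' = (0.9613, 0.2313, 0.1428, -0.0453)
v' = (-2.0000, -1.4600, 1.8800)
ω' = (1.3480, -1.1462, -0.6429)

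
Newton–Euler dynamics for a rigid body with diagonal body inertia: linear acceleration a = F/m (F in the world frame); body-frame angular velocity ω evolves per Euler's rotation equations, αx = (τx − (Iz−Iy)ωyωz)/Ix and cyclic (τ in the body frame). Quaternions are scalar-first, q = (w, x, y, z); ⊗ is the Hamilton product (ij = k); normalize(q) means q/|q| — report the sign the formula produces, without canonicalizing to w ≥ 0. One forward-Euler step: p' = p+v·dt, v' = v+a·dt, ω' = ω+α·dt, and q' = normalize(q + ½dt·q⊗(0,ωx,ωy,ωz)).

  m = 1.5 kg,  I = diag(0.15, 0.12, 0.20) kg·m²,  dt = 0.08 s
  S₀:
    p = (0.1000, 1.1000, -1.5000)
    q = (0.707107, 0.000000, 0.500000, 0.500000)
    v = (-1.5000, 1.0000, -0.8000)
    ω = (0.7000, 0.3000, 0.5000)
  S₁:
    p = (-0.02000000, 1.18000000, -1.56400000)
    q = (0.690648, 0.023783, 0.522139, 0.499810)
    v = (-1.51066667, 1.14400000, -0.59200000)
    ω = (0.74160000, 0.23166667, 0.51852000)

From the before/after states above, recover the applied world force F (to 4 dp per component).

F = (-0.2000, 2.7000, 3.9000)

v₁ − v₀ = (-0.01066667, 0.14400000, 0.20800000)
F = m·Δv/dt = (-0.2000, 2.7000, 3.9000)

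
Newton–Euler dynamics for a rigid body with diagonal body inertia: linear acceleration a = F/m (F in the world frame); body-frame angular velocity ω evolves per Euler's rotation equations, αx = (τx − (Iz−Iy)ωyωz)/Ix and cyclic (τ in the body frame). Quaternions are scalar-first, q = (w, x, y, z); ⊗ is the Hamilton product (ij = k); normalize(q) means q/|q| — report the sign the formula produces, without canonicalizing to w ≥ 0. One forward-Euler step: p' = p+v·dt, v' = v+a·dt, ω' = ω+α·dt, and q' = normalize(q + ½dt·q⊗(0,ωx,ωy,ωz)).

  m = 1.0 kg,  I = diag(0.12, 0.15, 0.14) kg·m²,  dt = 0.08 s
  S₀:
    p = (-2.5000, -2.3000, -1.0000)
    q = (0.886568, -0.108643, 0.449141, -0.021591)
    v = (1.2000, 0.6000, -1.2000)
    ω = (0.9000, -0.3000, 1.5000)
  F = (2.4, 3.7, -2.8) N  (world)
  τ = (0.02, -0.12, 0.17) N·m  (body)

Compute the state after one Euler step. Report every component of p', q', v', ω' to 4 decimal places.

p' = (-2.4040, -2.2520, -1.0960)
q' = (0.8949, -0.0499, 0.4431, 0.0167)
v' = (1.3920, 0.8960, -1.4240)
ω' = (0.9103, -0.3496, 1.6018)

(τ − ω×Iω)/I = (0.1292, -0.6200, 1.2721)
ω + α·dt = (0.9103, -0.3496, 1.6018)
2q̇ = q⊗(0,ω) = (0.2649075, 1.4651454, -0.1224378, 0.9582180)
q' = normalize(q + ½dt·q⊗(0,ω)) = (0.8949, -0.0499, 0.4431, 0.0167)
new position p' = (-2.4040, -2.2520, -1.0960)
v + (F/m)dt = (1.3920, 0.8960, -1.4240)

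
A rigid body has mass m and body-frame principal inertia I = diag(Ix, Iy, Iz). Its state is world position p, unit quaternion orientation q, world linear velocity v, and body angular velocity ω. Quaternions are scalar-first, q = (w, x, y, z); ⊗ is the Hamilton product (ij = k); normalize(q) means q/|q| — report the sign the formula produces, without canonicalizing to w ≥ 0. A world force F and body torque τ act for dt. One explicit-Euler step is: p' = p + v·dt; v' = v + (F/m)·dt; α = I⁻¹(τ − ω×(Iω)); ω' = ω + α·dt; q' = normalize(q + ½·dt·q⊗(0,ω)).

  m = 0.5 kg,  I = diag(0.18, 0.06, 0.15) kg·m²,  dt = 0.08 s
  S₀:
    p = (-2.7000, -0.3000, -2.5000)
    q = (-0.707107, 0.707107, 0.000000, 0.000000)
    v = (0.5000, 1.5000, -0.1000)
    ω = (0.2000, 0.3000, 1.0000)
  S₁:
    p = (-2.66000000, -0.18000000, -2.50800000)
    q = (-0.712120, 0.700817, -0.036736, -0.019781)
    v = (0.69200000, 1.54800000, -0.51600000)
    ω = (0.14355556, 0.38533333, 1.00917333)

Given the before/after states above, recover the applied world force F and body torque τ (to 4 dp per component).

F = (1.2000, 0.3000, -2.6000)
τ = (-0.1000, 0.0700, 0.0100)

Δv = v₁−v₀ = (0.19200000, 0.04800000, -0.41600000)
F = m·Δv/dt = (1.2000, 0.3000, -2.6000)
rate change Δω = (-0.05644444, 0.08533333, 0.00917333)
gyro term ω₀×Iω₀ = (0.0270, 0.0060, -0.0072)
τ = I·(Δω/dt) + ω₀×(Iω₀) = (-0.1000, 0.0700, 0.0100)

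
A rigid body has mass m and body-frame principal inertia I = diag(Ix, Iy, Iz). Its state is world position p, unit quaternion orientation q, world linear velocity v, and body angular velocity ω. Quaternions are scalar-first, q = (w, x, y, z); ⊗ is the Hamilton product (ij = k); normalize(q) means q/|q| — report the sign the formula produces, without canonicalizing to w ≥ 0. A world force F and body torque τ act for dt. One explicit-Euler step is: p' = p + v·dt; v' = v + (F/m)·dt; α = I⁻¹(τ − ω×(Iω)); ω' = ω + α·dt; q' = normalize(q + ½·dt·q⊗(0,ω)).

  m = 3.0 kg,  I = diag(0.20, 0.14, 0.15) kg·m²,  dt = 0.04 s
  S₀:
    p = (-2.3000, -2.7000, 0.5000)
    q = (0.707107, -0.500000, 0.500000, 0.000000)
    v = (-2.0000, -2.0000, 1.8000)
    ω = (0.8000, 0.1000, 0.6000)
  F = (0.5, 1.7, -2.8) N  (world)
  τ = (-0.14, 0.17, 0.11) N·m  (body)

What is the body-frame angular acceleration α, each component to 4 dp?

α = (-0.7030, 1.0429, 0.7653)

ω×(Iω) gyroscopic = (0.0006, 0.0240, -0.0048)
(τ − ω×Iω)/I = (-0.7030, 1.0429, 0.7653)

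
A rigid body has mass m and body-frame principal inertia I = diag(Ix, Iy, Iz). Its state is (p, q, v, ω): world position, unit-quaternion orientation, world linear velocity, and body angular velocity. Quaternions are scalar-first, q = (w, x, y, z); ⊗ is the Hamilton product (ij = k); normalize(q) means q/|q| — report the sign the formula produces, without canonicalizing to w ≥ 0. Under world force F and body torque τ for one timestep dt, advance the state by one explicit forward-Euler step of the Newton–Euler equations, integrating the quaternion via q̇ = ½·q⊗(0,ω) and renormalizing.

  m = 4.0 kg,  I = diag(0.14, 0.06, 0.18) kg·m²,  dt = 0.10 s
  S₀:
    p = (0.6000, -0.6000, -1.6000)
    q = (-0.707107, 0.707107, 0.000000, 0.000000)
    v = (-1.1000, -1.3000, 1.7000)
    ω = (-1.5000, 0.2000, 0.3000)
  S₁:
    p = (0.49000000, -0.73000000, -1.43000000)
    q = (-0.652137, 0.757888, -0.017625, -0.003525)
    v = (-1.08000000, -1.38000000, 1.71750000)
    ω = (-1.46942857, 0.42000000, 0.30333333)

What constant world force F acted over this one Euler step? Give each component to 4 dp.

F = (0.8000, -3.2000, 0.7000)

velocity change Δv = (0.02000000, -0.08000000, 0.01750000)
applied force F = (0.8000, -3.2000, 0.7000)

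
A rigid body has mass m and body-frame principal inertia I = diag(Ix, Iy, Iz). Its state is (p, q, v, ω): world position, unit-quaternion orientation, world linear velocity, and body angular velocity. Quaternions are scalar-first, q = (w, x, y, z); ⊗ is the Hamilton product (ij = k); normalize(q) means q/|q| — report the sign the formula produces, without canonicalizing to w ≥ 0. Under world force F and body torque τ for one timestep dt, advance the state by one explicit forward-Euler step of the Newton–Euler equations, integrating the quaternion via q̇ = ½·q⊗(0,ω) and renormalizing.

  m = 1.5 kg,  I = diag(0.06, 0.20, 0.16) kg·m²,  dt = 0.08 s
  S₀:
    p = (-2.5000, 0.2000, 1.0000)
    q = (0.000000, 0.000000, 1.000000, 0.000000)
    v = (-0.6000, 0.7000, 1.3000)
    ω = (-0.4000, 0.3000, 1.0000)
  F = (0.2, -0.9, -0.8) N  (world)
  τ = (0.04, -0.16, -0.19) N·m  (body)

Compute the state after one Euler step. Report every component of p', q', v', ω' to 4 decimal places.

p' = (-2.5480, 0.2560, 1.1040)
q' = (-0.0120, 0.0400, 0.9990, 0.0160)
v' = (-0.5893, 0.6520, 1.2573)
ω' = (-0.3307, 0.2200, 0.9134)

angular accel α = (0.8667, -1.0000, -1.0825)
ω + α·dt = (-0.3307, 0.2200, 0.9134)
2q̇ = q⊗(0,ω) = (-0.3000000, 1.0000000, 0.0000000, 0.4000000)
updated quaternion q' = (-0.0120, 0.0400, 0.9990, 0.0160)
a = (0.1333, -0.6000, -0.5333)
new position p' = (-2.5480, 0.2560, 1.1040)
v + (F/m)dt = (-0.5893, 0.6520, 1.2573)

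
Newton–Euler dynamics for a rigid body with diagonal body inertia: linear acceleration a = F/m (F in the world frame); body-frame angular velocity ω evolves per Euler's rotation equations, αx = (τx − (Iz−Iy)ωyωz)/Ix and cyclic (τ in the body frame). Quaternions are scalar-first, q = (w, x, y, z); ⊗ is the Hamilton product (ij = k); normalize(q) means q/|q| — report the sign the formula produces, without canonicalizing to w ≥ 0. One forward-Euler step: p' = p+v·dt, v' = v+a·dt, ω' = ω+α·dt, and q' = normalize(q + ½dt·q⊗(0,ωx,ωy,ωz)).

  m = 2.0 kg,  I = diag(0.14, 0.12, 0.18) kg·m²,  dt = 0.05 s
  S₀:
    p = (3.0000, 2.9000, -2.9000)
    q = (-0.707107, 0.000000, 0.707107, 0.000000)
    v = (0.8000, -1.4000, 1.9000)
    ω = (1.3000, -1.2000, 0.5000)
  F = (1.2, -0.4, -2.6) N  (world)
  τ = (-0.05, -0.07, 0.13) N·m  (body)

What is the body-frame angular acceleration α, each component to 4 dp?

α = (-0.1000, -0.3667, 0.5489)

gyro term ω×Iω = (-0.0360, -0.0260, 0.0312)
(τ − ω×Iω)/I = (-0.1000, -0.3667, 0.5489)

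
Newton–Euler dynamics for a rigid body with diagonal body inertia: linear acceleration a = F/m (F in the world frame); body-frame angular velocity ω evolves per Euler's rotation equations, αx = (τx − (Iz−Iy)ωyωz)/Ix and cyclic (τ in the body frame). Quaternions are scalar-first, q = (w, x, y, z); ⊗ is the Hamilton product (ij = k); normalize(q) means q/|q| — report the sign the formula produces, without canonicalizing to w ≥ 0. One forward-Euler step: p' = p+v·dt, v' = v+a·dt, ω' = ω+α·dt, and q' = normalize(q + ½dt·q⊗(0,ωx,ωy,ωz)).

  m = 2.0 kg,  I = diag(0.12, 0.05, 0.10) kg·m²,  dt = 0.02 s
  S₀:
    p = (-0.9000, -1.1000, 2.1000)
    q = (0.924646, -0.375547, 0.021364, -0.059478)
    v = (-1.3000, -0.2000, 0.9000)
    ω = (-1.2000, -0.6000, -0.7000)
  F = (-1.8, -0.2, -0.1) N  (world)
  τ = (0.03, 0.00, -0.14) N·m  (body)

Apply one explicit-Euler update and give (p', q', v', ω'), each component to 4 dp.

a = (-0.9000, -0.1000, -0.0500)
p + v·dt = (-0.9260, -1.1040, 2.1180)
v' = v + a·dt = (-1.3180, -0.2020, 0.8990)
gyro term ω×Iω = (0.0210, 0.0168, -0.0504)
(τ − ω×Iω)/I = (0.0750, -0.3360, -0.8960)
ω' = ω + α·dt = (-1.1985, -0.6067, -0.7179)
q⊗(0,ω) = (-0.4794726, -1.1602168, -0.7462969, -0.3962872)
q + ½dt·q⊗(0,ω), renormalized = (0.9197, -0.3871, 0.0139, -0.0634)

p' = (-0.9260, -1.1040, 2.1180)
q' = (0.9197, -0.3871, 0.0139, -0.0634)
v' = (-1.3180, -0.2020, 0.8990)
ω' = (-1.1985, -0.6067, -0.7179)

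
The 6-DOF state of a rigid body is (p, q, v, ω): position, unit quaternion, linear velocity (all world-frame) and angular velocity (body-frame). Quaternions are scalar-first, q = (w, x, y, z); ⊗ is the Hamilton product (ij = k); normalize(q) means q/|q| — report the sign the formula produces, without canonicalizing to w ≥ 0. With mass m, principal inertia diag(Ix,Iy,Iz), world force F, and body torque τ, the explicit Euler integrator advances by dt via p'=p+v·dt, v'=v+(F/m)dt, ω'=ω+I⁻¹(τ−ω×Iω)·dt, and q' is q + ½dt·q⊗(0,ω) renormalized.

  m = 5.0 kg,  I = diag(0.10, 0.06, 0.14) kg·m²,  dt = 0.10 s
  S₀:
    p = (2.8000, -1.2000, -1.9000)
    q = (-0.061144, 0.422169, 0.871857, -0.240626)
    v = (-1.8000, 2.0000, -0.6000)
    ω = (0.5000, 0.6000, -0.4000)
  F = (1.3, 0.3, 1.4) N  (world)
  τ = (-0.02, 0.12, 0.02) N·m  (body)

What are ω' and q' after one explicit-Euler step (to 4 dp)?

ω' = (0.4992, 0.7867, -0.3771)
q' = (-0.1026, 0.4100, 0.8716, -0.2483)

(τ − ω×Iω)/I = (-0.0080, 1.8667, 0.2286)
new body rate ω' = (0.4992, 0.7867, -0.3771)
Hamilton product q⊗(0,ω) = (-0.8304491, -0.2349392, 0.0118682, -0.1581695)
q' = normalize(q + ½dt·q⊗(0,ω)) = (-0.1026, 0.4100, 0.8716, -0.2483)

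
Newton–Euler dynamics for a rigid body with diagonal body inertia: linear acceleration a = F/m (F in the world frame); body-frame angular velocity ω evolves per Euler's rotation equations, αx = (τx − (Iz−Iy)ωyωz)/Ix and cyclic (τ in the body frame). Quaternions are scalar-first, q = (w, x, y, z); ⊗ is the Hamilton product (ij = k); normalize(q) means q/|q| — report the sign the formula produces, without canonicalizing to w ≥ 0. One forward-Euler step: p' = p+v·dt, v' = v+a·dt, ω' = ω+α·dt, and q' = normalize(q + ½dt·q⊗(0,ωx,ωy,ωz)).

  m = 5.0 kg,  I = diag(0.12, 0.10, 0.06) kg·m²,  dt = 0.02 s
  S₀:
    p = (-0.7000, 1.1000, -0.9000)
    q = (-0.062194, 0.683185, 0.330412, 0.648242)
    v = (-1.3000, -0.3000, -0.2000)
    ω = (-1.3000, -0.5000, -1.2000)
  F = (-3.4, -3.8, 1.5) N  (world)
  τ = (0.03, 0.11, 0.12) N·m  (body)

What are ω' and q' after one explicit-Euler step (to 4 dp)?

ω' = (-1.2910, -0.4967, -1.1557)
q' = (-0.0439, 0.6832, 0.3304, 0.6498)

precession coupling ω×(Iω) = (-0.0240, 0.0936, -0.0130)
(τ − ω×Iω)/I = (0.4500, 0.1640, 2.2167)
new body rate ω' = (-1.2910, -0.4967, -1.1557)
2q̇ = q⊗(0,ω) = (1.8312369, 0.0084788, 0.0082044, 0.1625759)
q + ½dt·q⊗(0,ω), renormalized = (-0.0439, 0.6832, 0.3304, 0.6498)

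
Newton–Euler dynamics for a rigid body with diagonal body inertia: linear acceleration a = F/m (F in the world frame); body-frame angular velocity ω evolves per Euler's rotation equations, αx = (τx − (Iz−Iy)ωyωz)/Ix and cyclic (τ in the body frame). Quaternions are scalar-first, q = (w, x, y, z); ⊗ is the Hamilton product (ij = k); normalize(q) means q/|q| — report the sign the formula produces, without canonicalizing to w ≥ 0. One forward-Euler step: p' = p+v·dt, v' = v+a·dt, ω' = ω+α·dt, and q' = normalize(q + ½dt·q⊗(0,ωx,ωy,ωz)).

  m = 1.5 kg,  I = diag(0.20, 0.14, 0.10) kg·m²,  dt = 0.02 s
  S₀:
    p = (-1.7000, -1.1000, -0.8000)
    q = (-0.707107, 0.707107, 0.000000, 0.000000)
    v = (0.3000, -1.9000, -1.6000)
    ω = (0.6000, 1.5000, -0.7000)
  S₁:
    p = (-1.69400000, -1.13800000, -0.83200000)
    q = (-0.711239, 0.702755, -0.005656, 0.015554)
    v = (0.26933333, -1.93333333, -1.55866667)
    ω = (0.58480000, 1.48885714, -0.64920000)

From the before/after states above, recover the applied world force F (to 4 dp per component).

F = (-2.3000, -2.5000, 3.1000)

Δv = v₁−v₀ = (-0.03066667, -0.03333333, 0.04133333)
F = m·Δv/dt = (-2.3000, -2.5000, 3.1000)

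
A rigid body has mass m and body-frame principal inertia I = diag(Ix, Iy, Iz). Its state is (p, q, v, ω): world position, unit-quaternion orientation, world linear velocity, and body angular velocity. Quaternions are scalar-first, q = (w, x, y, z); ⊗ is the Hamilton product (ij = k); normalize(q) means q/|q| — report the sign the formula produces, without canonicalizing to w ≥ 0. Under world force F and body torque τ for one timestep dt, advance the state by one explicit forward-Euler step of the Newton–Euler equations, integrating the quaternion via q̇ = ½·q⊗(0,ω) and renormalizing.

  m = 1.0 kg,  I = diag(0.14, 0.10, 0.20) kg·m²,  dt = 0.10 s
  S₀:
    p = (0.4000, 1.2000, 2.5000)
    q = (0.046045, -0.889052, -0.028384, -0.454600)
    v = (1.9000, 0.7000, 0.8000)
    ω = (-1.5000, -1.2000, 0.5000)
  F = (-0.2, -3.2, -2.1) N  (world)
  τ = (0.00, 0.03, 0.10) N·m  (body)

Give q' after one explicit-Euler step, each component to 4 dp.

q' = (-0.0109, -0.9160, 0.0251, -0.4003)

2q̇ = q⊗(0,ω) = (-1.1403388, -0.6287795, 1.0711720, 1.0473089)
updated quaternion q' = (-0.0109, -0.9160, 0.0251, -0.4003)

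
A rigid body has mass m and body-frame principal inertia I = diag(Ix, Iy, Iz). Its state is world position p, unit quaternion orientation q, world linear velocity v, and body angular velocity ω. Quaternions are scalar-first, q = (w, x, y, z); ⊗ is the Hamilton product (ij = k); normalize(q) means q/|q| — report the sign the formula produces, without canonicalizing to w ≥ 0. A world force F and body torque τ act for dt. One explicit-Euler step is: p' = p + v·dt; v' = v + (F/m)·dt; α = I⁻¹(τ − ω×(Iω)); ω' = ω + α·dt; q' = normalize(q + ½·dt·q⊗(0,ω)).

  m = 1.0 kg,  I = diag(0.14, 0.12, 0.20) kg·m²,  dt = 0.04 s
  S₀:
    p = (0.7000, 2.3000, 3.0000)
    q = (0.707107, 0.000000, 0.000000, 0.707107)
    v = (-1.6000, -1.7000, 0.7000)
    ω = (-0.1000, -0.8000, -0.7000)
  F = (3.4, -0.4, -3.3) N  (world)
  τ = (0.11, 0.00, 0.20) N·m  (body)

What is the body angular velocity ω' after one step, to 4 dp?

ω' = (-0.0814, -0.7986, -0.6597)

(τ − ω×Iω)/I = (0.4657, 0.0350, 1.0080)
ω + α·dt = (-0.0814, -0.7986, -0.6597)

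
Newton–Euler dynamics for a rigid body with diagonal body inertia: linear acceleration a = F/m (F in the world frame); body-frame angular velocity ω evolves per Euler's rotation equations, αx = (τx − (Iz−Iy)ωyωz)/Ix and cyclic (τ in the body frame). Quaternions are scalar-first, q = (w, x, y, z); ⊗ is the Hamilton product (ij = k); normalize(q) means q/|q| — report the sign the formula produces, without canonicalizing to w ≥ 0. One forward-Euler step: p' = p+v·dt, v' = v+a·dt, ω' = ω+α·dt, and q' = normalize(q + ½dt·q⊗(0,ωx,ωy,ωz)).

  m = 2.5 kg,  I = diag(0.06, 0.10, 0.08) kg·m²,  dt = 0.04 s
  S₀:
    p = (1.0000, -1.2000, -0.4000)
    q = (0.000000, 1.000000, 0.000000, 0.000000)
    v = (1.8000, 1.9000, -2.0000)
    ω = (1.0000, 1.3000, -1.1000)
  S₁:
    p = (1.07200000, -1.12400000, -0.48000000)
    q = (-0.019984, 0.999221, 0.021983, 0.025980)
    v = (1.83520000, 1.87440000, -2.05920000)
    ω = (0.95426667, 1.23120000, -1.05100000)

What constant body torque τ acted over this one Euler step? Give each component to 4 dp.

Δω = ω₁−ω₀ = (-0.04573333, -0.06880000, 0.04900000)
gyro term ω₀×Iω₀ = (0.0286, 0.0220, 0.0520)
I·α + gyro = (-0.0400, -0.1500, 0.1500)

τ = (-0.0400, -0.1500, 0.1500)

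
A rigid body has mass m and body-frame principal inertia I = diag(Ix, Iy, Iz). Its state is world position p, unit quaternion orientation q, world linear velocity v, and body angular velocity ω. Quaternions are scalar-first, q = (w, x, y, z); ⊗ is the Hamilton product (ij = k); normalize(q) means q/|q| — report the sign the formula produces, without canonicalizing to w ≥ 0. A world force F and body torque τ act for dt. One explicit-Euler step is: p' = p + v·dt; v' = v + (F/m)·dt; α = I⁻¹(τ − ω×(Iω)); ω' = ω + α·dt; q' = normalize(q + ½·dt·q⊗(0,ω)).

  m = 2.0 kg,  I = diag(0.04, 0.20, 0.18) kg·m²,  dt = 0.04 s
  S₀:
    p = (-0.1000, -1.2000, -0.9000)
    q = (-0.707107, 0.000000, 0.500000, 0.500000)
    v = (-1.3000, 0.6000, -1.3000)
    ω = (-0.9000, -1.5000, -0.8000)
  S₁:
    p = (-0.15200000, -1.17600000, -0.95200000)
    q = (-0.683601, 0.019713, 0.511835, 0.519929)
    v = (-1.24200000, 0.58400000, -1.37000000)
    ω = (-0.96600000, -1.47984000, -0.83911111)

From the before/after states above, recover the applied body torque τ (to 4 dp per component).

τ = (-0.0900, 0.0000, 0.0400)

ω₁ − ω₀ = (-0.06600000, 0.02016000, -0.03911111)
precession coupling = (-0.0240, -0.1008, 0.2160)
τ = I·(Δω/dt) + ω₀×(Iω₀) = (-0.0900, 0.0000, 0.0400)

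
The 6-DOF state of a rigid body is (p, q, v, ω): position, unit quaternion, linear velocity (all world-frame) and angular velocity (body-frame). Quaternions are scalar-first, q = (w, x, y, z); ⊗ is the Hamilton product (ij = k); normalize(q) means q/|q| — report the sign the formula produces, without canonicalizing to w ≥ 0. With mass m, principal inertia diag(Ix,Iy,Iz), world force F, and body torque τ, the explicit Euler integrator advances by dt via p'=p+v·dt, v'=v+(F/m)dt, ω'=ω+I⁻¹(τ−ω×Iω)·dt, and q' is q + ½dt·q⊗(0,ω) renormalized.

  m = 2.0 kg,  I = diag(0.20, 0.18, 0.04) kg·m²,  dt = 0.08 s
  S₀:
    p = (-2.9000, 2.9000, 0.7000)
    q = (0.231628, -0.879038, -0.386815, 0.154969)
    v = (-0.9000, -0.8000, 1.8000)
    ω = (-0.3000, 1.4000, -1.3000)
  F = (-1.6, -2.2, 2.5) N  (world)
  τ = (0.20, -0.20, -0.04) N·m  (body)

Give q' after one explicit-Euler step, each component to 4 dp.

Hamilton product q⊗(0,ω) = (0.4792893, 0.2164145, -0.8649609, -1.6478141)
q + ½dt·q⊗(0,ω), renormalized = (0.2501, -0.8678, -0.4202, 0.0888)

q' = (0.2501, -0.8678, -0.4202, 0.0888)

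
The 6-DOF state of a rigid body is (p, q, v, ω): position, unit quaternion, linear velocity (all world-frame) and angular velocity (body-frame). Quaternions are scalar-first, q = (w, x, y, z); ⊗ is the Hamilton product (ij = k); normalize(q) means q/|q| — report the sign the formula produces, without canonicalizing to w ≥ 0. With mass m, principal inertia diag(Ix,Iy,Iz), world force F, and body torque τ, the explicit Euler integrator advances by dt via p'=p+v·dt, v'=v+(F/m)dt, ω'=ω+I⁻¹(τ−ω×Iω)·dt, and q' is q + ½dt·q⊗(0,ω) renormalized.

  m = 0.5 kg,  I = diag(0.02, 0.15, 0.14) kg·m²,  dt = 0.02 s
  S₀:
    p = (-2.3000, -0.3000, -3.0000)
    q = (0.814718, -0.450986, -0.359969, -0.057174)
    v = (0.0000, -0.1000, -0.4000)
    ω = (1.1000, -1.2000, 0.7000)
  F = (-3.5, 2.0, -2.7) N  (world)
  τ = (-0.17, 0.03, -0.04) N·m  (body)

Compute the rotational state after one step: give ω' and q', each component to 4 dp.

precession coupling ω×(Iω) = (0.0084, -0.0924, -0.1716)
α = I⁻¹(τ − ω×Iω) = (-8.9200, 0.8160, 0.9400)
ω + α·dt = (0.9216, -1.1837, 0.7188)
2q̇ = q⊗(0,ω) = (0.1041436, 0.5756027, -0.7248628, 1.5074517)
updated quaternion q' = (0.8156, -0.4452, -0.3672, -0.0421)

ω' = (0.9216, -1.1837, 0.7188)
q' = (0.8156, -0.4452, -0.3672, -0.0421)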